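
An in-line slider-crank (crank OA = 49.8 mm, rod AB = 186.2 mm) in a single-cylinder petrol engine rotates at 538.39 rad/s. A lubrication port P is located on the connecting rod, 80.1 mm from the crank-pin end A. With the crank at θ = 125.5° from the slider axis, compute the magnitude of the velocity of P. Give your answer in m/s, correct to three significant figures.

22.2

ω = 538.4 rad/s.  Crank-pin speed |V_A| = rω = 26.812 m/s, perpendicular to OA.
Rod angle: sinφ = −(r/L) sinθ ⇒ φ = -12.576°; ω_rod = −rω cosθ/√(L²−r²sin²θ) = +85.674 rad/s.
V_P = V_A + ω_rod × AP, with AP = 0.0801 m along the rod.
Components: V_Px = −rω sinθ − a·ω_rod·sinφ = -20.334 m/s;  V_Py = rω cosθ + a·ω_rod·cosφ = -8.8719 m/s.
|V_P| = √(V_Px² + V_Py²) = 22.185 m/s.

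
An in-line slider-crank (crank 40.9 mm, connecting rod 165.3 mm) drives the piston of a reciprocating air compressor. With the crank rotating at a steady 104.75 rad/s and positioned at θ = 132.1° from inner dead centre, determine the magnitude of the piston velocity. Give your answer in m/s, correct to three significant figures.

2.64

ω = 104.8 rad/s
For an in-line slider-crank, x = r cosθ + √(L² − r² sin²θ), so v = −rω sinθ·[1 + r cosθ/√(L² − r² sin²θ)].
With r = 0.0409 m, L = 0.1653 m, θ = 132.1°: √(L² − r² sin²θ) = 0.16249 m.
v = −0.0409·104.8·0.74198·[1 + 0.0409·-0.67043/0.16249] = -2.6424 m/s.
|v| = 2.6424 m/s.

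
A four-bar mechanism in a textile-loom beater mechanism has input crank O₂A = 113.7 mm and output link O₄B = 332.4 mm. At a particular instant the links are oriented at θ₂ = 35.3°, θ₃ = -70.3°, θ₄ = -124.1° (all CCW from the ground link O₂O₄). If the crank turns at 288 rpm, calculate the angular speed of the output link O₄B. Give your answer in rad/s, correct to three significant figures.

ω₂ = 30.16 rad/s (from 288 rpm).
Differentiating the loop-closure r₂e^{iθ₂}+r₃e^{iθ₃}=r₁+r₄e^{iθ₄} gives r₂ω₂e^{iθ₂}+r₃ω₃e^{iθ₃}=r₄ω₄e^{iθ₄}.
Eliminating the other unknown: ω₄ = r₂ω₂ sin(θ₂−θ₃) / [r₄ sin(θ₄−θ₃)].
Numerator sine = +0.96316; denominator sine = -0.80696.
Result = 0.1137·30.16·(+0.96316) / (0.3324·(-0.80696)) = -12.313 rad/s; magnitude 12.313 rad/s.

12.3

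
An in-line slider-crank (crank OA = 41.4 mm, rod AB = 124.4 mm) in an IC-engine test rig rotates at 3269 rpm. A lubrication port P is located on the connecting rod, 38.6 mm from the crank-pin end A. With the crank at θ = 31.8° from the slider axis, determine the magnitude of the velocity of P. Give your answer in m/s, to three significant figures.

ω = 342.3 rad/s.  Crank-pin speed |V_A| = rω = 14.172 m/s, perpendicular to OA.
Rod angle: sinφ = −(r/L) sinθ ⇒ φ = -10.100°; ω_rod = −rω cosθ/√(L²−r²sin²θ) = -98.349 rad/s.
V_P = V_A + ω_rod × AP, with AP = 0.0386 m along the rod.
Components: V_Px = −rω sinθ − a·ω_rod·sinφ = -8.134 m/s;  V_Py = rω cosθ + a·ω_rod·cosφ = +8.3076 m/s.
|V_P| = √(V_Px² + V_Py²) = 11.627 m/s.

11.6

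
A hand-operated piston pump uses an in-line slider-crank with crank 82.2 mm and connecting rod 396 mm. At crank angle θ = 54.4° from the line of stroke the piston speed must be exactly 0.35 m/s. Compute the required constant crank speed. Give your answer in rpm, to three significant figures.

For an in-line slider-crank, |v_piston| = rω|sinθ|·[1 + r cosθ/√(L² − r² sin²θ)].
With r = 0.0822 m, L = 0.396 m, θ = 54.4°: the bracketed kinematic factor |dx/dθ| = 0.075031 m.
ω = v/|dx/dθ| = 0.35/0.075031 = 4.6648 rad/s.
N = 60ω/(2π) = 44.545 rpm.

44.5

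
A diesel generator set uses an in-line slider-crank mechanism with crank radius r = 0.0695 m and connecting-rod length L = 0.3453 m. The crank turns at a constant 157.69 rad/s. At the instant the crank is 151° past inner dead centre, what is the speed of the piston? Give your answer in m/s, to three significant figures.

ω = 157.7 rad/s
For an in-line slider-crank, x = r cosθ + √(L² − r² sin²θ), so v = −rω sinθ·[1 + r cosθ/√(L² − r² sin²θ)].
With r = 0.0695 m, L = 0.3453 m, θ = 151°: √(L² − r² sin²θ) = 0.34365 m.
v = −0.0695·157.7·0.48481·[1 + 0.0695·-0.87462/0.34365] = -4.3734 m/s.
|v| = 4.3734 m/s.

4.37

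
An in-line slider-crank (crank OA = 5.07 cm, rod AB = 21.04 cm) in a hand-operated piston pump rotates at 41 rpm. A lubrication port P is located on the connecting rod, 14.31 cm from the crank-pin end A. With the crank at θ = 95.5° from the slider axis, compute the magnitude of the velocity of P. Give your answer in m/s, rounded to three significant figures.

0.213

ω = 4.294 rad/s.  Crank-pin speed |V_A| = rω = 0.21768 m/s, perpendicular to OA.
Rod angle: sinφ = −(r/L) sinθ ⇒ φ = -13.878°; ω_rod = −rω cosθ/√(L²−r²sin²θ) = +0.10214 rad/s.
V_P = V_A + ω_rod × AP, with AP = 0.1431 m along the rod.
Components: V_Px = −rω sinθ − a·ω_rod·sinφ = -0.21317 m/s;  V_Py = rω cosθ + a·ω_rod·cosφ = -0.0066736 m/s.
|V_P| = √(V_Px² + V_Py²) = 0.21328 m/s.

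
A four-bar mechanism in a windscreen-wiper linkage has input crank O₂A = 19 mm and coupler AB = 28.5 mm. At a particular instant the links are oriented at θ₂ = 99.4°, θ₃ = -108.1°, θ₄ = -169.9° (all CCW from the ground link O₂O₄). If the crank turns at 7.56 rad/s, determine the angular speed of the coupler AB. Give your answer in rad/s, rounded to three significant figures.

5.72

ω₂ = 7.56 rad/s
Differentiating the loop-closure r₂e^{iθ₂}+r₃e^{iθ₃}=r₁+r₄e^{iθ₄} gives r₂ω₂e^{iθ₂}+r₃ω₃e^{iθ₃}=r₄ω₄e^{iθ₄}.
Eliminating the other unknown: ω₃ = r₂ω₂ sin(θ₄−θ₂) / [r₃ sin(θ₃−θ₄)].
Numerator sine = +0.99993; denominator sine = +0.88130.
Result = 0.019·7.56·(+0.99993) / (0.0285·(+0.88130)) = +5.7184 rad/s; magnitude 5.7184 rad/s.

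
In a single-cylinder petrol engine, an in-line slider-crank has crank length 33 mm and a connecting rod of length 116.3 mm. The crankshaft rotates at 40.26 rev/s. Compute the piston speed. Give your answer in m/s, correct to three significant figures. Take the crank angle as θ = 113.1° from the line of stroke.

6.79

ω = 2π·40.3 = 253 rad/s
For an in-line slider-crank, x = r cosθ + √(L² − r² sin²θ), so v = −rω sinθ·[1 + r cosθ/√(L² − r² sin²θ)].
With r = 0.033 m, L = 0.1163 m, θ = 113.1°: √(L² − r² sin²θ) = 0.11227 m.
v = −0.033·253·0.91982·[1 + 0.033·-0.39234/0.11227] = -6.7929 m/s.
|v| = 6.7929 m/s.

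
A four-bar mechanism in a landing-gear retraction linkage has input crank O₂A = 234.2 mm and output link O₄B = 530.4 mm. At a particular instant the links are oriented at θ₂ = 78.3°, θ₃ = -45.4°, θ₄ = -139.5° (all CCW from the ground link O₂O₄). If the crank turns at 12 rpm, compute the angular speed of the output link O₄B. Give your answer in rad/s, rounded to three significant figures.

ω₂ = 1.257 rad/s (from 12 rpm).
Differentiating the loop-closure r₂e^{iθ₂}+r₃e^{iθ₃}=r₁+r₄e^{iθ₄} gives r₂ω₂e^{iθ₂}+r₃ω₃e^{iθ₃}=r₄ω₄e^{iθ₄}.
Eliminating the other unknown: ω₄ = r₂ω₂ sin(θ₂−θ₃) / [r₄ sin(θ₄−θ₃)].
Numerator sine = +0.83195; denominator sine = -0.99744.
Result = 0.2342·1.257·(+0.83195) / (0.5304·(-0.99744)) = -0.46281 rad/s; magnitude 0.46281 rad/s.

0.463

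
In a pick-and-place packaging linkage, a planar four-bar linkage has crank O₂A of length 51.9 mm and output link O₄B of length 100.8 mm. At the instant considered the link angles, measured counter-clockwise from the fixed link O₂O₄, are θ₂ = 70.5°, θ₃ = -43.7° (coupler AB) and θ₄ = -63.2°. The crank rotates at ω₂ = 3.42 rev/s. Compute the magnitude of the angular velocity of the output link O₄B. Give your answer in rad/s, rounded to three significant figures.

30.2

ω₂ = 21.49 rad/s (from 3.42 rev/s).
Differentiating the loop-closure r₂e^{iθ₂}+r₃e^{iθ₃}=r₁+r₄e^{iθ₄} gives r₂ω₂e^{iθ₂}+r₃ω₃e^{iθ₃}=r₄ω₄e^{iθ₄}.
Eliminating the other unknown: ω₄ = r₂ω₂ sin(θ₂−θ₃) / [r₄ sin(θ₄−θ₃)].
Numerator sine = +0.91212; denominator sine = -0.33381.
Result = 0.0519·21.49·(+0.91212) / (0.1008·(-0.33381)) = -30.232 rad/s; magnitude 30.232 rad/s.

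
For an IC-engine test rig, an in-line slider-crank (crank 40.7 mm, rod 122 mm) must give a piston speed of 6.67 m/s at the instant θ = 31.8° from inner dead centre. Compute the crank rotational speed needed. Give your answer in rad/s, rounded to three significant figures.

For an in-line slider-crank, |v_piston| = rω|sinθ|·[1 + r cosθ/√(L² − r² sin²θ)].
With r = 0.0407 m, L = 0.122 m, θ = 31.8°: the bracketed kinematic factor |dx/dθ| = 0.027624 m.
ω = v/|dx/dθ| = 6.67/0.027624 = 241.46 rad/s.

241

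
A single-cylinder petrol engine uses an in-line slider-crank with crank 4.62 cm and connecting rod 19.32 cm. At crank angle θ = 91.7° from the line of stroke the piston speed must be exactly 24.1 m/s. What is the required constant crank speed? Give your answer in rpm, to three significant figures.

5020

For an in-line slider-crank, |v_piston| = rω|sinθ|·[1 + r cosθ/√(L² − r² sin²θ)].
With r = 0.0462 m, L = 0.1932 m, θ = 91.7°: the bracketed kinematic factor |dx/dθ| = 0.045842 m.
ω = v/|dx/dθ| = 24.1/0.045842 = 525.72 rad/s.
N = 60ω/(2π) = 5020.2 rpm.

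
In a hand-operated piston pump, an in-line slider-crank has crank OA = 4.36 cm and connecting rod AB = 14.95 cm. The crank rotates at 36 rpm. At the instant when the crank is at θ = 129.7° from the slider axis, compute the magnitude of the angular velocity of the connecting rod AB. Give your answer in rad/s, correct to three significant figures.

0.721

ω = 3.77 rad/s (converted from 36 rpm).
The rod makes angle φ with the slider axis where L sinφ = r sinθ; differentiating, L cosφ·φ̇ = r ω cosθ.
L cosφ = √(L² − r² sin²θ) = 0.14569 m.
|ω_rod| = r ω |cosθ| / √(L² − r² sin²θ) = 0.0436·3.77·0.63877/0.14569 = 0.72067 rad/s.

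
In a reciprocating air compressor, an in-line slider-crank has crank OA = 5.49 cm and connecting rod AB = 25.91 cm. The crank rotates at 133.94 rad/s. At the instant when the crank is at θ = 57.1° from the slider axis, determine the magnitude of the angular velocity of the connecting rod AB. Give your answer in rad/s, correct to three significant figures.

ω = 133.9 rad/s
The rod makes angle φ with the slider axis where L sinφ = r sinθ; differentiating, L cosφ·φ̇ = r ω cosθ.
L cosφ = √(L² − r² sin²θ) = 0.25497 m.
|ω_rod| = r ω |cosθ| / √(L² − r² sin²θ) = 0.0549·133.9·0.54317/0.25497 = 15.665 rad/s.

15.7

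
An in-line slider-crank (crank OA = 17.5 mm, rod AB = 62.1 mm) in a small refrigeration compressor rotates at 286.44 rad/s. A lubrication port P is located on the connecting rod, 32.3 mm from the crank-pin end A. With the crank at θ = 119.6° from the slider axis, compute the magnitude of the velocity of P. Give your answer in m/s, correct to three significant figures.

4.20

ω = 286.4 rad/s.  Crank-pin speed |V_A| = rω = 5.0127 m/s, perpendicular to OA.
Rod angle: sinφ = −(r/L) sinθ ⇒ φ = -14.183°; ω_rod = −rω cosθ/√(L²−r²sin²θ) = +41.125 rad/s.
V_P = V_A + ω_rod × AP, with AP = 0.0323 m along the rod.
Components: V_Px = −rω sinθ − a·ω_rod·sinφ = -4.033 m/s;  V_Py = rω cosθ + a·ω_rod·cosφ = -1.1882 m/s.
|V_P| = √(V_Px² + V_Py²) = 4.2044 m/s.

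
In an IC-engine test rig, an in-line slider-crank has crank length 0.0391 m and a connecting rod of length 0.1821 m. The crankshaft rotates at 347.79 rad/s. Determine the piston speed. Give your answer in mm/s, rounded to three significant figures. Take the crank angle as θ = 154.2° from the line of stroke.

ω = 347.8 rad/s
For an in-line slider-crank, x = r cosθ + √(L² − r² sin²θ), so v = −rω sinθ·[1 + r cosθ/√(L² − r² sin²θ)].
With r = 0.0391 m, L = 0.1821 m, θ = 154.2°: √(L² − r² sin²θ) = 0.1813 m.
v = −0.0391·347.8·0.43523·[1 + 0.0391·-0.90032/0.1813] = -4.7694 m/s.
|v| = 4.7694 m/s = 4769.4 mm/s.

4770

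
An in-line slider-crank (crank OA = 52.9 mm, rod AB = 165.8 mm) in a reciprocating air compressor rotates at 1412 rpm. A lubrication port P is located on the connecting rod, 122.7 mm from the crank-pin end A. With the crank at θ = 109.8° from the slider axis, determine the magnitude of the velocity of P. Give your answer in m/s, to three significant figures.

ω = 147.9 rad/s.  Crank-pin speed |V_A| = rω = 7.822 m/s, perpendicular to OA.
Rod angle: sinφ = −(r/L) sinθ ⇒ φ = -17.469°; ω_rod = −rω cosθ/√(L²−r²sin²θ) = +16.754 rad/s.
V_P = V_A + ω_rod × AP, with AP = 0.1227 m along the rod.
Components: V_Px = −rω sinθ − a·ω_rod·sinφ = -6.7425 m/s;  V_Py = rω cosθ + a·ω_rod·cosφ = -0.68877 m/s.
|V_P| = √(V_Px² + V_Py²) = 6.7776 m/s.

6.78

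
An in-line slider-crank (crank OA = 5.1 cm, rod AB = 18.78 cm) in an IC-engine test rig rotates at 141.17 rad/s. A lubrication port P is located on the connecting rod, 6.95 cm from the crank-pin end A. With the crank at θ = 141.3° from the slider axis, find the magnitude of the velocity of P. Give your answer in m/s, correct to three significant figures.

5.45

ω = 141.2 rad/s.  Crank-pin speed |V_A| = rω = 7.1997 m/s, perpendicular to OA.
Rod angle: sinφ = −(r/L) sinθ ⇒ φ = -9.776°; ω_rod = −rω cosθ/√(L²−r²sin²θ) = +30.36 rad/s.
V_P = V_A + ω_rod × AP, with AP = 0.0695 m along the rod.
Components: V_Px = −rω sinθ − a·ω_rod·sinφ = -4.1433 m/s;  V_Py = rω cosθ + a·ω_rod·cosφ = -3.5395 m/s.
|V_P| = √(V_Px² + V_Py²) = 5.4493 m/s.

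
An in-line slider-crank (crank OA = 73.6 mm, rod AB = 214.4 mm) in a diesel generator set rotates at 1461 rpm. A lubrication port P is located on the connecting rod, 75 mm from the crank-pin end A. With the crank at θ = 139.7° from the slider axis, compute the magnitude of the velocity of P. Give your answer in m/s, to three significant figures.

ω = 153 rad/s.  Crank-pin speed |V_A| = rω = 11.26 m/s, perpendicular to OA.
Rod angle: sinφ = −(r/L) sinθ ⇒ φ = -12.828°; ω_rod = −rω cosθ/√(L²−r²sin²θ) = +41.081 rad/s.
V_P = V_A + ω_rod × AP, with AP = 0.075 m along the rod.
Components: V_Px = −rω sinθ − a·ω_rod·sinφ = -6.5991 m/s;  V_Py = rω cosθ + a·ω_rod·cosφ = -5.5838 m/s.
|V_P| = √(V_Px² + V_Py²) = 8.6444 m/s.

8.64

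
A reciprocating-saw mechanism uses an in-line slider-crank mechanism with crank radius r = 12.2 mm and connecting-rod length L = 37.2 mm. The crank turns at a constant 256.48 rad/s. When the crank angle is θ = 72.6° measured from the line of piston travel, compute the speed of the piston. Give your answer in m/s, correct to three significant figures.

ω = 256.5 rad/s
For an in-line slider-crank, x = r cosθ + √(L² − r² sin²θ), so v = −rω sinθ·[1 + r cosθ/√(L² − r² sin²θ)].
With r = 0.0122 m, L = 0.0372 m, θ = 72.6°: √(L² − r² sin²θ) = 0.035331 m.
v = −0.0122·256.5·0.95424·[1 + 0.0122·0.29904/0.035331] = -3.2942 m/s.
|v| = 3.2942 m/s.

3.29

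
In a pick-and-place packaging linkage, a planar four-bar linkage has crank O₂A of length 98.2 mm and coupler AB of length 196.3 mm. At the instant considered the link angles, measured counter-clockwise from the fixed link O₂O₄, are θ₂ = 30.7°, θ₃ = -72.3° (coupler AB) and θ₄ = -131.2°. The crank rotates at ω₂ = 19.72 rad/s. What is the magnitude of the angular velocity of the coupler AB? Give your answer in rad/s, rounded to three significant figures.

3.58

ω₂ = 19.72 rad/s
Differentiating the loop-closure r₂e^{iθ₂}+r₃e^{iθ₃}=r₁+r₄e^{iθ₄} gives r₂ω₂e^{iθ₂}+r₃ω₃e^{iθ₃}=r₄ω₄e^{iθ₄}.
Eliminating the other unknown: ω₃ = r₂ω₂ sin(θ₄−θ₂) / [r₃ sin(θ₃−θ₄)].
Numerator sine = -0.31068; denominator sine = +0.85627.
Result = 0.0982·19.72·(-0.31068) / (0.1963·(+0.85627)) = -3.5793 rad/s; magnitude 3.5793 rad/s.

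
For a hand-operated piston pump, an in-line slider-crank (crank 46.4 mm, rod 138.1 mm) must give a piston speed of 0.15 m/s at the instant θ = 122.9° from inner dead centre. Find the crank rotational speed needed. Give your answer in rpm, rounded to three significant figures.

For an in-line slider-crank, |v_piston| = rω|sinθ|·[1 + r cosθ/√(L² − r² sin²θ)].
With r = 0.0464 m, L = 0.1381 m, θ = 122.9°: the bracketed kinematic factor |dx/dθ| = 0.031547 m.
ω = v/|dx/dθ| = 0.15/0.031547 = 4.7547 rad/s.
N = 60ω/(2π) = 45.404 rpm.

45.4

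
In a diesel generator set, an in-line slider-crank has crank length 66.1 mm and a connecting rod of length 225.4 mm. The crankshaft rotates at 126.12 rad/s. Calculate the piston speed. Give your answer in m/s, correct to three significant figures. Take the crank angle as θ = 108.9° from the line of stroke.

ω = 126.1 rad/s
For an in-line slider-crank, x = r cosθ + √(L² − r² sin²θ), so v = −rω sinθ·[1 + r cosθ/√(L² − r² sin²θ)].
With r = 0.0661 m, L = 0.2254 m, θ = 108.9°: √(L² − r² sin²θ) = 0.21655 m.
v = −0.0661·126.1·0.94609·[1 + 0.0661·-0.32392/0.21655] = -7.1073 m/s.
|v| = 7.1073 m/s.

7.11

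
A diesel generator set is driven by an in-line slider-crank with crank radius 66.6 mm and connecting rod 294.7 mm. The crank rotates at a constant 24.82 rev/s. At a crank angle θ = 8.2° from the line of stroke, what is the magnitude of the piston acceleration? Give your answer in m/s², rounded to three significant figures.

1950

ω = 2π·24.8 = 155.9 rad/s
x(θ) = r cosθ + √(L² − r² sin²θ); with ω constant, a = ω²·d²x/dθ².
d²x/dθ² = −r cosθ − r²(cos2θ)/√u − r⁴ sin²2θ/(4u^{3/2}),  u = L² − r² sin²θ = 0.0867579 m².
Substituting r = 0.0666 m, L = 0.2947 m, θ = 8.2°: d²x/dθ² = -0.080381 m.
a = ω²·d²x/dθ² = (155.9)²·(-0.080381) = -1954.9 m/s²;  |a| = 1954.9 m/s².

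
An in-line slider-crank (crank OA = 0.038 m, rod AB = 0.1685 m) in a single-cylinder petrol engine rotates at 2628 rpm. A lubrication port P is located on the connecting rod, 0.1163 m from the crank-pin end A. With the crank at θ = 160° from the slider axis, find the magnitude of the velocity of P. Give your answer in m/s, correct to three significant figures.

4.31

ω = 275.2 rad/s.  Crank-pin speed |V_A| = rω = 10.458 m/s, perpendicular to OA.
Rod angle: sinφ = −(r/L) sinθ ⇒ φ = -4.424°; ω_rod = −rω cosθ/√(L²−r²sin²θ) = +58.495 rad/s.
V_P = V_A + ω_rod × AP, with AP = 0.1163 m along the rod.
Components: V_Px = −rω sinθ − a·ω_rod·sinφ = -3.052 m/s;  V_Py = rω cosθ + a·ω_rod·cosφ = -3.0443 m/s.
|V_P| = √(V_Px² + V_Py²) = 4.3108 m/s.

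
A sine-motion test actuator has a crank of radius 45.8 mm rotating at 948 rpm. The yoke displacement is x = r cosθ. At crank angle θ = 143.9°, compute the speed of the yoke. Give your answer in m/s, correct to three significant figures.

ω = 99.27 rad/s (from 948 rpm).
x = r cosθ ⇒ ẋ = −rω sinθ.
|v| = rω|sinθ| = 0.0458·99.27·|sin 143.9°| = 2.6789 m/s.

2.68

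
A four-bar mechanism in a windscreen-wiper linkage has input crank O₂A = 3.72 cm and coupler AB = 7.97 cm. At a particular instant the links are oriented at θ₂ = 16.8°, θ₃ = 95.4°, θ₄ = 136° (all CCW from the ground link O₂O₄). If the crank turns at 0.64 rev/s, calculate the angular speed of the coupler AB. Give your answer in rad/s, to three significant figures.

2.52

ω₂ = 4.021 rad/s (from 0.64 rev/s).
Differentiating the loop-closure r₂e^{iθ₂}+r₃e^{iθ₃}=r₁+r₄e^{iθ₄} gives r₂ω₂e^{iθ₂}+r₃ω₃e^{iθ₃}=r₄ω₄e^{iθ₄}.
Eliminating the other unknown: ω₃ = r₂ω₂ sin(θ₄−θ₂) / [r₃ sin(θ₃−θ₄)].
Numerator sine = +0.87292; denominator sine = -0.65077.
Result = 0.0372·4.021·(+0.87292) / (0.0797·(-0.65077)) = -2.5176 rad/s; magnitude 2.5176 rad/s.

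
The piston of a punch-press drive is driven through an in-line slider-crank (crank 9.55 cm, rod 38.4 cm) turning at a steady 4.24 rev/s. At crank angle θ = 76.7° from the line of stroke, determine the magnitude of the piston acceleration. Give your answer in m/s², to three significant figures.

0.116

ω = 2π·4.24 = 26.64 rad/s
x(θ) = r cosθ + √(L² − r² sin²θ); with ω constant, a = ω²·d²x/dθ².
d²x/dθ² = −r cosθ − r²(cos2θ)/√u − r⁴ sin²2θ/(4u^{3/2}),  u = L² − r² sin²θ = 0.138818 m².
Substituting r = 0.0955 m, L = 0.384 m, θ = 76.7°: d²x/dθ² = -0.00016288 m.
a = ω²·d²x/dθ² = (26.64)²·(-0.00016288) = -0.1156 m/s²;  |a| = 0.1156 m/s².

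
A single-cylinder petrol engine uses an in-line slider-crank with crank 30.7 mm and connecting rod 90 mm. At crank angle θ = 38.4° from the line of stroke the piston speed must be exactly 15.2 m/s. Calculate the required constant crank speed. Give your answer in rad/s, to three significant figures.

For an in-line slider-crank, |v_piston| = rω|sinθ|·[1 + r cosθ/√(L² − r² sin²θ)].
With r = 0.0307 m, L = 0.09 m, θ = 38.4°: the bracketed kinematic factor |dx/dθ| = 0.024285 m.
ω = v/|dx/dθ| = 15.2/0.024285 = 625.89 rad/s.

626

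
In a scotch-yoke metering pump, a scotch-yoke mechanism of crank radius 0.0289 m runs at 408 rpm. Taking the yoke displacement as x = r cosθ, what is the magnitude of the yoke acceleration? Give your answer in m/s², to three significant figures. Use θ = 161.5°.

ω = 42.73 rad/s (from 408 rpm).
x = r cosθ ⇒ ẍ = −rω² cosθ (ω constant).
|a| = rω²|cosθ| = 0.0289·(42.73)²·|cos 161.5°| = 50.03 m/s².

50.0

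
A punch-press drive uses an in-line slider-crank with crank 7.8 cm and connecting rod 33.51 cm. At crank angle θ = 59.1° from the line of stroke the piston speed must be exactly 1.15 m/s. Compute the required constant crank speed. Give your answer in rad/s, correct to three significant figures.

15.3

For an in-line slider-crank, |v_piston| = rω|sinθ|·[1 + r cosθ/√(L² − r² sin²θ)].
With r = 0.078 m, L = 0.3351 m, θ = 59.1°: the bracketed kinematic factor |dx/dθ| = 0.075094 m.
ω = v/|dx/dθ| = 1.15/0.075094 = 15.314 rad/s.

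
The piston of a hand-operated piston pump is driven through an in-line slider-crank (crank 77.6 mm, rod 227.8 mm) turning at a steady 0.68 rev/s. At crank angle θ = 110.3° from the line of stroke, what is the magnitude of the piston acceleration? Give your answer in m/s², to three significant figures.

0.871

ω = 2π·0.68 = 4.273 rad/s
x(θ) = r cosθ + √(L² − r² sin²θ); with ω constant, a = ω²·d²x/dθ².
d²x/dθ² = −r cosθ − r²(cos2θ)/√u − r⁴ sin²2θ/(4u^{3/2}),  u = L² − r² sin²θ = 0.0465959 m².
Substituting r = 0.0776 m, L = 0.2278 m, θ = 110.3°: d²x/dθ² = +0.047722 m.
a = ω²·d²x/dθ² = (4.273)²·(+0.047722) = +0.87115 m/s²;  |a| = 0.87115 m/s².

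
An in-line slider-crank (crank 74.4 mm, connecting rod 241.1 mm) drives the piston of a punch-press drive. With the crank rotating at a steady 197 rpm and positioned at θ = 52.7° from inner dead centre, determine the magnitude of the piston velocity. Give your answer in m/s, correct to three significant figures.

1.46

ω = 2π·197/60 = 20.63 rad/s
For an in-line slider-crank, x = r cosθ + √(L² − r² sin²θ), so v = −rω sinθ·[1 + r cosθ/√(L² − r² sin²θ)].
With r = 0.0744 m, L = 0.2411 m, θ = 52.7°: √(L² − r² sin²θ) = 0.23372 m.
v = −0.0744·20.63·0.79547·[1 + 0.0744·0.60599/0.23372] = -1.4565 m/s.
|v| = 1.4565 m/s.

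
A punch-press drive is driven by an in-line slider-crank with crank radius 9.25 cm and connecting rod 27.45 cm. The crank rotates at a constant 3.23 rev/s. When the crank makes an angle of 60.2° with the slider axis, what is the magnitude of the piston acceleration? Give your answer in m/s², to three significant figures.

ω = 2π·3.23 = 20.29 rad/s
x(θ) = r cosθ + √(L² − r² sin²θ); with ω constant, a = ω²·d²x/dθ².
d²x/dθ² = −r cosθ − r²(cos2θ)/√u − r⁴ sin²2θ/(4u^{3/2}),  u = L² − r² sin²θ = 0.0689072 m².
Substituting r = 0.0925 m, L = 0.2745 m, θ = 60.2°: d²x/dθ² = -0.030229 m.
a = ω²·d²x/dθ² = (20.29)²·(-0.030229) = -12.45 m/s²;  |a| = 12.45 m/s².

12.5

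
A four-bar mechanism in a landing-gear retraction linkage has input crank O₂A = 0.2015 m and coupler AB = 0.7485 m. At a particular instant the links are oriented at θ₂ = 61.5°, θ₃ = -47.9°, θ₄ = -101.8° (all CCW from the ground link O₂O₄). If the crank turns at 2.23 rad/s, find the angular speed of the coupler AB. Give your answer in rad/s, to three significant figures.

ω₂ = 2.23 rad/s
Differentiating the loop-closure r₂e^{iθ₂}+r₃e^{iθ₃}=r₁+r₄e^{iθ₄} gives r₂ω₂e^{iθ₂}+r₃ω₃e^{iθ₃}=r₄ω₄e^{iθ₄}.
Eliminating the other unknown: ω₃ = r₂ω₂ sin(θ₄−θ₂) / [r₃ sin(θ₃−θ₄)].
Numerator sine = -0.28736; denominator sine = +0.80799.
Result = 0.2015·2.23·(-0.28736) / (0.7485·(+0.80799)) = -0.21351 rad/s; magnitude 0.21351 rad/s.

0.214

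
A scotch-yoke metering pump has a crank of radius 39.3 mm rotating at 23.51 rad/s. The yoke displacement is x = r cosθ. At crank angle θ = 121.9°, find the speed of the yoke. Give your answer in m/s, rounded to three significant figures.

ω = 23.51 rad/s
x = r cosθ ⇒ ẋ = −rω sinθ.
|v| = rω|sinθ| = 0.0393·23.51·|sin 121.9°| = 0.7844 m/s.

0.784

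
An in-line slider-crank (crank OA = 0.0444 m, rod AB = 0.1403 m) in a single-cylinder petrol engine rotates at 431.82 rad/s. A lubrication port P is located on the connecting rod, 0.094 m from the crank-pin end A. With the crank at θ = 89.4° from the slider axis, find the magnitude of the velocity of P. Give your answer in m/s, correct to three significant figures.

19.2

ω = 431.8 rad/s.  Crank-pin speed |V_A| = rω = 19.173 m/s, perpendicular to OA.
Rod angle: sinφ = −(r/L) sinθ ⇒ φ = -18.448°; ω_rod = −rω cosθ/√(L²−r²sin²θ) = -1.5086 rad/s.
V_P = V_A + ω_rod × AP, with AP = 0.094 m along the rod.
Components: V_Px = −rω sinθ − a·ω_rod·sinφ = -19.217 m/s;  V_Py = rω cosθ + a·ω_rod·cosφ = +0.066257 m/s.
|V_P| = √(V_Px² + V_Py²) = 19.217 m/s.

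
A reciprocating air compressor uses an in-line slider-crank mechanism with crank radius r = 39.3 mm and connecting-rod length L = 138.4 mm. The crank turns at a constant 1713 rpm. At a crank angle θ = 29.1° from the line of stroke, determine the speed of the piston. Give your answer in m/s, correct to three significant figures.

ω = 2π·1713/60 = 179.4 rad/s
For an in-line slider-crank, x = r cosθ + √(L² − r² sin²θ), so v = −rω sinθ·[1 + r cosθ/√(L² − r² sin²θ)].
With r = 0.0393 m, L = 0.1384 m, θ = 29.1°: √(L² − r² sin²θ) = 0.13707 m.
v = −0.0393·179.4·0.48634·[1 + 0.0393·0.87377/0.13707] = -4.2875 m/s.
|v| = 4.2875 m/s.

4.29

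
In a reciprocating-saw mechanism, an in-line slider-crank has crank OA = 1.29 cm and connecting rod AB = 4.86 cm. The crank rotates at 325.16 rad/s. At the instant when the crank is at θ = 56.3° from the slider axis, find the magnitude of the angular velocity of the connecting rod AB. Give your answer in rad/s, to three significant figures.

49.1

ω = 325.2 rad/s
The rod makes angle φ with the slider axis where L sinφ = r sinθ; differentiating, L cosφ·φ̇ = r ω cosθ.
L cosφ = √(L² − r² sin²θ) = 0.0474 m.
|ω_rod| = r ω |cosθ| / √(L² − r² sin²θ) = 0.0129·325.2·0.55484/0.0474 = 49.1 rad/s.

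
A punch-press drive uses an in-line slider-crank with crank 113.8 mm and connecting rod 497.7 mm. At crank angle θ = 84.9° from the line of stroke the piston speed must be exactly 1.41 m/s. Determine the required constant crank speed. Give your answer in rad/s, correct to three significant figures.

12.2

For an in-line slider-crank, |v_piston| = rω|sinθ|·[1 + r cosθ/√(L² − r² sin²θ)].
With r = 0.1138 m, L = 0.4977 m, θ = 84.9°: the bracketed kinematic factor |dx/dθ| = 0.11572 m.
ω = v/|dx/dθ| = 1.41/0.11572 = 12.185 rad/s.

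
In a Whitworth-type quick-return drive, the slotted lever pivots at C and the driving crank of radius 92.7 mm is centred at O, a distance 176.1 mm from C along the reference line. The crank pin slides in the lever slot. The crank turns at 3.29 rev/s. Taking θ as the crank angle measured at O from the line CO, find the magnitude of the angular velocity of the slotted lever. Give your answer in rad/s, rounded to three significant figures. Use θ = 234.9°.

ω = 20.67 rad/s (from 3.29 rev/s).
Crank pin A relative to C: A = (d + r cosθ, r sinθ); lever angle φ = atan2(r sinθ, d + r cosθ).
Differentiating tanφ: φ̇ = rω(d cosθ + r)/(d² + r² + 2dr cosθ).
d² + r² + 2dr cosθ = |CA|² = 0.0208312 m²;  d cosθ + r = -0.0085584 m.
|ω_lever| = |0.0927·20.67·-0.0085584| / 0.0208312 = 0.78729 rad/s.

0.787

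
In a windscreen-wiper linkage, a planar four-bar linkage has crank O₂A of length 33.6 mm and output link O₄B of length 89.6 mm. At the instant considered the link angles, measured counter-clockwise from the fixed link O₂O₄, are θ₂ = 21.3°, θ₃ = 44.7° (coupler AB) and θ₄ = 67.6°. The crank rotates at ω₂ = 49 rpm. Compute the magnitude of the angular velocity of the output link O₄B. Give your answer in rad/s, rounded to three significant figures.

ω₂ = 5.131 rad/s (from 49 rpm).
Differentiating the loop-closure r₂e^{iθ₂}+r₃e^{iθ₃}=r₁+r₄e^{iθ₄} gives r₂ω₂e^{iθ₂}+r₃ω₃e^{iθ₃}=r₄ω₄e^{iθ₄}.
Eliminating the other unknown: ω₄ = r₂ω₂ sin(θ₂−θ₃) / [r₄ sin(θ₄−θ₃)].
Numerator sine = -0.39715; denominator sine = +0.38912.
Result = 0.0336·5.131·(-0.39715) / (0.0896·(+0.38912)) = -1.9639 rad/s; magnitude 1.9639 rad/s.

1.96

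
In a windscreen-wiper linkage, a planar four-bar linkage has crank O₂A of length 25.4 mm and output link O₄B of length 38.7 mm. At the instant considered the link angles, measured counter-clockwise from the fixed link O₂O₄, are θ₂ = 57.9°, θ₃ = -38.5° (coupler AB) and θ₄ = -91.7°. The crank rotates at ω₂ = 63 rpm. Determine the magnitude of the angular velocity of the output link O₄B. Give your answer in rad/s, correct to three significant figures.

ω₂ = 6.597 rad/s (from 63 rpm).
Differentiating the loop-closure r₂e^{iθ₂}+r₃e^{iθ₃}=r₁+r₄e^{iθ₄} gives r₂ω₂e^{iθ₂}+r₃ω₃e^{iθ₃}=r₄ω₄e^{iθ₄}.
Eliminating the other unknown: ω₄ = r₂ω₂ sin(θ₂−θ₃) / [r₄ sin(θ₄−θ₃)].
Numerator sine = +0.99377; denominator sine = -0.80073.
Result = 0.0254·6.597·(+0.99377) / (0.0387·(-0.80073)) = -5.3739 rad/s; magnitude 5.3739 rad/s.

5.37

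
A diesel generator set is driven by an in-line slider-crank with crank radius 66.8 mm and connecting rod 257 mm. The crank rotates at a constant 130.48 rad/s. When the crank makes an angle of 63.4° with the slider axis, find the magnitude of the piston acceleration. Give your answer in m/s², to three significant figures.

331

ω = 130.5 rad/s
x(θ) = r cosθ + √(L² − r² sin²θ); with ω constant, a = ω²·d²x/dθ².
d²x/dθ² = −r cosθ − r²(cos2θ)/√u − r⁴ sin²2θ/(4u^{3/2}),  u = L² − r² sin²θ = 0.0624814 m².
Substituting r = 0.0668 m, L = 0.257 m, θ = 63.4°: d²x/dθ² = -0.019421 m.
a = ω²·d²x/dθ² = (130.5)²·(-0.019421) = -330.65 m/s²;  |a| = 330.65 m/s².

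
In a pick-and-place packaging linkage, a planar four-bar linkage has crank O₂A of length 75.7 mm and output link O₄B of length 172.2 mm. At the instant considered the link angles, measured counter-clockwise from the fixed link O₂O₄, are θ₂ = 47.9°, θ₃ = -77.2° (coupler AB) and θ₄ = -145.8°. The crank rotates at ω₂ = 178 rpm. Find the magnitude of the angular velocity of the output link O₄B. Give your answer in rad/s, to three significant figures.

ω₂ = 18.64 rad/s (from 178 rpm).
Differentiating the loop-closure r₂e^{iθ₂}+r₃e^{iθ₃}=r₁+r₄e^{iθ₄} gives r₂ω₂e^{iθ₂}+r₃ω₃e^{iθ₃}=r₄ω₄e^{iθ₄}.
Eliminating the other unknown: ω₄ = r₂ω₂ sin(θ₂−θ₃) / [r₄ sin(θ₄−θ₃)].
Numerator sine = +0.81815; denominator sine = -0.93106.
Result = 0.0757·18.64·(+0.81815) / (0.1722·(-0.93106)) = -7.2006 rad/s; magnitude 7.2006 rad/s.

7.20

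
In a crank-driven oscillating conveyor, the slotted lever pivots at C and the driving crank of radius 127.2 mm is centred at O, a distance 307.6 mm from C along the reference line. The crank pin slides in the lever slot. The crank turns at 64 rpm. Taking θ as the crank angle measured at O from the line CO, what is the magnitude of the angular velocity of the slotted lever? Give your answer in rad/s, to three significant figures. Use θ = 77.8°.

ω = 6.702 rad/s (from 64 rpm).
Crank pin A relative to C: A = (d + r cosθ, r sinθ); lever angle φ = atan2(r sinθ, d + r cosθ).
Differentiating tanφ: φ̇ = rω(d cosθ + r)/(d² + r² + 2dr cosθ).
d² + r² + 2dr cosθ = |CA|² = 0.127334 m²;  d cosθ + r = +0.1922 m.
|ω_lever| = |0.1272·6.702·+0.1922| / 0.127334 = 1.2868 rad/s.

1.29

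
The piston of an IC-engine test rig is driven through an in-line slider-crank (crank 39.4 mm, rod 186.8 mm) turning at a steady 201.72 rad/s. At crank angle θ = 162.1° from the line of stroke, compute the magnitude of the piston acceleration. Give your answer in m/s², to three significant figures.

ω = 201.7 rad/s
x(θ) = r cosθ + √(L² − r² sin²θ); with ω constant, a = ω²·d²x/dθ².
d²x/dθ² = −r cosθ − r²(cos2θ)/√u − r⁴ sin²2θ/(4u^{3/2}),  u = L² − r² sin²θ = 0.0347476 m².
Substituting r = 0.0394 m, L = 0.1868 m, θ = 162.1°: d²x/dθ² = +0.030707 m.
a = ω²·d²x/dθ² = (201.7)²·(+0.030707) = +1249.5 m/s²;  |a| = 1249.5 m/s².

1250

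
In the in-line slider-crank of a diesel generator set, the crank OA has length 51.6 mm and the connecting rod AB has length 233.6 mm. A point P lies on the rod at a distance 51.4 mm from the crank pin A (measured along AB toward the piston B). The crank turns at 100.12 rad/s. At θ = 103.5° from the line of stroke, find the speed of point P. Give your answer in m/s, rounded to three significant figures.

ω = 100.1 rad/s.  Crank-pin speed |V_A| = rω = 5.1662 m/s, perpendicular to OA.
Rod angle: sinφ = −(r/L) sinθ ⇒ φ = -12.403°; ω_rod = −rω cosθ/√(L²−r²sin²θ) = +5.2861 rad/s.
V_P = V_A + ω_rod × AP, with AP = 0.0514 m along the rod.
Components: V_Px = −rω sinθ − a·ω_rod·sinφ = -4.9651 m/s;  V_Py = rω cosθ + a·ω_rod·cosφ = -0.94066 m/s.
|V_P| = √(V_Px² + V_Py²) = 5.0534 m/s.

5.05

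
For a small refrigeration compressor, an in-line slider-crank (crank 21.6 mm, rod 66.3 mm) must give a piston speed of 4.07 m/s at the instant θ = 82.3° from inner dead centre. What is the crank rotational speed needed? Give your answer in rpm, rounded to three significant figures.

1740

For an in-line slider-crank, |v_piston| = rω|sinθ|·[1 + r cosθ/√(L² − r² sin²θ)].
With r = 0.0216 m, L = 0.0663 m, θ = 82.3°: the bracketed kinematic factor |dx/dθ| = 0.022392 m.
ω = v/|dx/dθ| = 4.07/0.022392 = 181.76 rad/s.
N = 60ω/(2π) = 1735.7 rpm.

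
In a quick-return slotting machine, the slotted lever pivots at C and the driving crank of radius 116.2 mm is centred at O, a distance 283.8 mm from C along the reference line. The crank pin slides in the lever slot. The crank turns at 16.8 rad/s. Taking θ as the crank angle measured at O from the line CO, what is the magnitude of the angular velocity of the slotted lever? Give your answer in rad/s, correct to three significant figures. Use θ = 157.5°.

8.61

ω = 16.8 rad/s
Crank pin A relative to C: A = (d + r cosθ, r sinθ); lever angle φ = atan2(r sinθ, d + r cosθ).
Differentiating tanφ: φ̇ = rω(d cosθ + r)/(d² + r² + 2dr cosθ).
d² + r² + 2dr cosθ = |CA|² = 0.0331103 m²;  d cosθ + r = -0.146 m.
|ω_lever| = |0.1162·16.8·-0.146| / 0.0331103 = 8.6079 rad/s.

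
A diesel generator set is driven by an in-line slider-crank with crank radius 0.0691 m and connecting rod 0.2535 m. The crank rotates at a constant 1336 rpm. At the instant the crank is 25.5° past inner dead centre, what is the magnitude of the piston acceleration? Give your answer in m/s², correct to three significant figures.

1460

ω = 2π·1336/60 = 139.9 rad/s
x(θ) = r cosθ + √(L² − r² sin²θ); with ω constant, a = ω²·d²x/dθ².
d²x/dθ² = −r cosθ − r²(cos2θ)/√u − r⁴ sin²2θ/(4u^{3/2}),  u = L² − r² sin²θ = 0.0633773 m².
Substituting r = 0.0691 m, L = 0.2535 m, θ = 25.5°: d²x/dθ² = -0.07452 m.
a = ω²·d²x/dθ² = (139.9)²·(-0.07452) = -1458.6 m/s²;  |a| = 1458.6 m/s².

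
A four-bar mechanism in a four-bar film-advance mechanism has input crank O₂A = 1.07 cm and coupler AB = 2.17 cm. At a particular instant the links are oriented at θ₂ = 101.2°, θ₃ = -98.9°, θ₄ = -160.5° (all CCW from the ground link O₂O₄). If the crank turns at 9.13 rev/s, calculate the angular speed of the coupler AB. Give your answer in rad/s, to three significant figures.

31.8

ω₂ = 57.37 rad/s (from 9.13 rev/s).
Differentiating the loop-closure r₂e^{iθ₂}+r₃e^{iθ₃}=r₁+r₄e^{iθ₄} gives r₂ω₂e^{iθ₂}+r₃ω₃e^{iθ₃}=r₄ω₄e^{iθ₄}.
Eliminating the other unknown: ω₃ = r₂ω₂ sin(θ₄−θ₂) / [r₃ sin(θ₃−θ₄)].
Numerator sine = +0.98953; denominator sine = +0.87965.
Result = 0.0107·57.37·(+0.98953) / (0.0217·(+0.87965)) = +31.819 rad/s; magnitude 31.819 rad/s.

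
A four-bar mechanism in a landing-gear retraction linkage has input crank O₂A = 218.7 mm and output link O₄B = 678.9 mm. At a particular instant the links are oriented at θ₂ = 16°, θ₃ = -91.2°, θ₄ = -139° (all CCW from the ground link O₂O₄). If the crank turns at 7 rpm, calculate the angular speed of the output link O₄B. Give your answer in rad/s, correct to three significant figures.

0.305

ω₂ = 0.733 rad/s (from 7 rpm).
Differentiating the loop-closure r₂e^{iθ₂}+r₃e^{iθ₃}=r₁+r₄e^{iθ₄} gives r₂ω₂e^{iθ₂}+r₃ω₃e^{iθ₃}=r₄ω₄e^{iθ₄}.
Eliminating the other unknown: ω₄ = r₂ω₂ sin(θ₂−θ₃) / [r₄ sin(θ₄−θ₃)].
Numerator sine = +0.95528; denominator sine = -0.74080.
Result = 0.2187·0.733·(+0.95528) / (0.6789·(-0.74080)) = -0.30451 rad/s; magnitude 0.30451 rad/s.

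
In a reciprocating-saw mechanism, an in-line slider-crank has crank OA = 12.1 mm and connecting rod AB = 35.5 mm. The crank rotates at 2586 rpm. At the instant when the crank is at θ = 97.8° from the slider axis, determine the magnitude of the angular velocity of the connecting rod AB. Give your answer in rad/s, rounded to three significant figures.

ω = 270.8 rad/s (converted from 2586 rpm).
The rod makes angle φ with the slider axis where L sinφ = r sinθ; differentiating, L cosφ·φ̇ = r ω cosθ.
L cosφ = √(L² − r² sin²θ) = 0.033415 m.
|ω_rod| = r ω |cosθ| / √(L² − r² sin²θ) = 0.0121·270.8·0.13572/0.033415 = 13.309 rad/s.

13.3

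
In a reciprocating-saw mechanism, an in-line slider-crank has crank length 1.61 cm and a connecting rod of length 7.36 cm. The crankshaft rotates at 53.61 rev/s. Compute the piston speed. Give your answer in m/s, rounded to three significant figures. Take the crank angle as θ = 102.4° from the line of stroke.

ω = 2π·53.6 = 336.8 rad/s
For an in-line slider-crank, x = r cosθ + √(L² − r² sin²θ), so v = −rω sinθ·[1 + r cosθ/√(L² − r² sin²θ)].
With r = 0.0161 m, L = 0.0736 m, θ = 102.4°: √(L² − r² sin²θ) = 0.071901 m.
v = −0.0161·336.8·0.97667·[1 + 0.0161·-0.21474/0.071901] = -5.042 m/s.
|v| = 5.042 m/s.

5.04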